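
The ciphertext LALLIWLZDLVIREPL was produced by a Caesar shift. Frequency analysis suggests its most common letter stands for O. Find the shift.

The most frequent ciphertext letter is L (appears 6 times).
L is position 11; O is position 14.
Shift = -3≡23.

23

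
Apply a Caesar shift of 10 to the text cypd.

c(2): 2+10=12 → m
y(24): 24+10=34≡8 → i
p(15): 15+10=25 → z
d(3): 3+10=13 → n

mizn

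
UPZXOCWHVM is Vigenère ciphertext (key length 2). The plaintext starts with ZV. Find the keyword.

VU

Subtract each crib letter from the matching ciphertext letter (mod 26):
U(20)−Z(25)=-5≡21 → V
P(15)−V(21)=-6≡20 → U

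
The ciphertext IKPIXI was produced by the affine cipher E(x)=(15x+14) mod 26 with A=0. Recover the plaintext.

The inverse of 15 mod 26 is 7, since 15·7=105≡1. Apply D(y)=7·(y−14) mod 26:
I(8): 7·(8−14)=-42≡10 → K
K(10): 7·(10−14)=-28≡24 → Y
P(15): 7·(15−14)=7 → H
I(8): 7·(8−14)=-42≡10 → K
X(23): 7·(23−14)=63≡11 → L
I(8): 7·(8−14)=-42≡10 → K

KYHKLK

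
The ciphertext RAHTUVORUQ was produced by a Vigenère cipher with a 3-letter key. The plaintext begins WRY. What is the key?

Subtract each crib letter from the matching ciphertext letter (mod 26):
R(17)−W(22)=-5≡21 → V
A(0)−R(17)=-17≡9 → J
H(7)−Y(24)=-17≡9 → J

VJJ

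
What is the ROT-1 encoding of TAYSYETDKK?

T(19): 19+1=20 → U
A(0): 0+1=1 → B
Y(24): 24+1=25 → Z
S(18): 18+1=19 → T
Y(24): 24+1=25 → Z
E(4): 4+1=5 → F
T(19): 19+1=20 → U
D(3): 3+1=4 → E
K(10): 10+1=11 → L
K(10): 10+1=11 → L

UBZTZFUELL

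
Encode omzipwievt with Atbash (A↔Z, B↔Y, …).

o(14) → l(11)
m(12) → n(13)
z(25) → a(0)
i(8) → r(17)
p(15) → k(10)
w(22) → d(3)
i(8) → r(17)
e(4) → v(21)
v(21) → e(4)
t(19) → g(6)

lnarkdrveg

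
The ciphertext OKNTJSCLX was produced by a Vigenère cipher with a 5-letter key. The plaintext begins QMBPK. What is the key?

Subtract each crib letter from the matching ciphertext letter (mod 26):
O(14)−Q(16)=-2≡24 → Y
K(10)−M(12)=-2≡24 → Y
N(13)−B(1)=12 → M
T(19)−P(15)=4 → E
J(9)−K(10)=-1≡25 → Z

YYMEZ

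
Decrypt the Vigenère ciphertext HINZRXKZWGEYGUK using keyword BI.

Repeat the key across the ciphertext: BIBIBIBIBIBIBIB
H(7)−B(1): 6 → G
I(8)−I(8): 0 → A
N(13)−B(1): 12 → M
Z(25)−I(8): 17 → R
R(17)−B(1): 16 → Q
X(23)−I(8): 15 → P
K(10)−B(1): 9 → J
Z(25)−I(8): 17 → R
W(22)−B(1): 21 → V
G(6)−I(8): -2≡24 → Y
E(4)−B(1): 3 → D
Y(24)−I(8): 16 → Q
G(6)−B(1): 5 → F
U(20)−I(8): 12 → M
K(10)−B(1): 9 → J

GAMRQPJRVYDQFMJ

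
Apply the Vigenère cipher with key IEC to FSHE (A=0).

NWJM

Repeat the key across the message: IECI
F(5)+I(8): 13 → N
S(18)+E(4): 22 → W
H(7)+C(2): 9 → J
E(4)+I(8): 12 → M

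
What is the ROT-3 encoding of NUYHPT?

QXBKSW

N(13): 13+3=16 → Q
U(20): 20+3=23 → X
Y(24): 24+3=27≡1 → B
H(7): 7+3=10 → K
P(15): 15+3=18 → S
T(19): 19+3=22 → W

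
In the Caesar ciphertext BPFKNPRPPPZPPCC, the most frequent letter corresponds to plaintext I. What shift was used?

7

The most frequent ciphertext letter is P (appears 7 times).
P is position 15; I is position 8.
Shift = 7.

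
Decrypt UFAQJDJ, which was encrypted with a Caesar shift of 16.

U(20): 20−16=4 → E
F(5): 5−16=-11≡15 → P
A(0): 0−16=-16≡10 → K
Q(16): 16−16=0 → A
J(9): 9−16=-7≡19 → T
D(3): 3−16=-13≡13 → N
J(9): 9−16=-7≡19 → T

EPKATNT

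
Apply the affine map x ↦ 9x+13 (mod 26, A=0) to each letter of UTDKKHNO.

LCOZZYAJ

U(20): 9·20+13=193≡11 → L
T(19): 9·19+13=184≡2 → C
D(3): 9·3+13=40≡14 → O
K(10): 9·10+13=103≡25 → Z
K(10): 9·10+13=103≡25 → Z
H(7): 9·7+13=76≡24 → Y
N(13): 9·13+13=130≡0 → A
O(14): 9·14+13=139≡9 → J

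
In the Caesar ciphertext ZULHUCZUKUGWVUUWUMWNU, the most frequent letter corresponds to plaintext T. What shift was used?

1

The most frequent ciphertext letter is U (appears 8 times).
U is position 20; T is position 19.
Shift = 1.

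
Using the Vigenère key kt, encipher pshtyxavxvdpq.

Repeat the key across the message: ktktktktktktk
p(15)+k(10): 25 → z
s(18)+t(19): 37≡11 → l
h(7)+k(10): 17 → r
t(19)+t(19): 38≡12 → m
y(24)+k(10): 34≡8 → i
x(23)+t(19): 42≡16 → q
a(0)+k(10): 10 → k
v(21)+t(19): 40≡14 → o
x(23)+k(10): 33≡7 → h
v(21)+t(19): 40≡14 → o
d(3)+k(10): 13 → n
p(15)+t(19): 34≡8 → i
q(16)+k(10): 26≡0 → a

zlrmiqkohonia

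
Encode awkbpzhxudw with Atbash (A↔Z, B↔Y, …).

a(0) → z(25)
w(22) → d(3)
k(10) → p(15)
b(1) → y(24)
p(15) → k(10)
z(25) → a(0)
h(7) → s(18)
x(23) → c(2)
u(20) → f(5)
d(3) → w(22)
w(22) → d(3)

zdpykascfwd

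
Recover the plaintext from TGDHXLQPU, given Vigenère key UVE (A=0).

Repeat the key across the ciphertext: UVEUVEUVE
T(19)−U(20): -1≡25 → Z
G(6)−V(21): -15≡11 → L
D(3)−E(4): -1≡25 → Z
H(7)−U(20): -13≡13 → N
X(23)−V(21): 2 → C
L(11)−E(4): 7 → H
Q(16)−U(20): -4≡22 → W
P(15)−V(21): -6≡20 → U
U(20)−E(4): 16 → Q

ZLZNCHWUQ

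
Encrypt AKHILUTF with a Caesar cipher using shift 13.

NXUVYHGS

A(0): 0+13=13 → N
K(10): 10+13=23 → X
H(7): 7+13=20 → U
I(8): 8+13=21 → V
L(11): 11+13=24 → Y
U(20): 20+13=33≡7 → H
T(19): 19+13=32≡6 → G
F(5): 5+13=18 → S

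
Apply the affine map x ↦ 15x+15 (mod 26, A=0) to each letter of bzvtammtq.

b(1): 15·1+15=30≡4 → e
z(25): 15·25+15=390≡0 → a
v(21): 15·21+15=330≡18 → s
t(19): 15·19+15=300≡14 → o
a(0): 15·0+15=15 → p
m(12): 15·12+15=195≡13 → n
m(12): 15·12+15=195≡13 → n
t(19): 15·19+15=300≡14 → o
q(16): 15·16+15=255≡21 → v

easopnnov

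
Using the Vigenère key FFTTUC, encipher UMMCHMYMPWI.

Repeat the key across the message: FFTTUCFFTTU
U(20)+F(5): 25 → Z
M(12)+F(5): 17 → R
M(12)+T(19): 31≡5 → F
C(2)+T(19): 21 → V
H(7)+U(20): 27≡1 → B
M(12)+C(2): 14 → O
Y(24)+F(5): 29≡3 → D
M(12)+F(5): 17 → R
P(15)+T(19): 34≡8 → I
W(22)+T(19): 41≡15 → P
I(8)+U(20): 28≡2 → C

ZRFVBODRIPC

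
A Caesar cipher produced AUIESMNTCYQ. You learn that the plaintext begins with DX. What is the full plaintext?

DXLHVPQWFBT

From the crib: A(0)−D(3)=-3≡23, so the shift is 23.
Subtract 23 from each ciphertext letter:
A(0): 0−23=-23≡3 → D
U(20): 20−23=-3≡23 → X
I(8): 8−23=-15≡11 → L
E(4): 4−23=-19≡7 → H
S(18): 18−23=-5≡21 → V
M(12): 12−23=-11≡15 → P
N(13): 13−23=-10≡16 → Q
T(19): 19−23=-4≡22 → W
C(2): 2−23=-21≡5 → F
Y(24): 24−23=1 → B
Q(16): 16−23=-7≡19 → T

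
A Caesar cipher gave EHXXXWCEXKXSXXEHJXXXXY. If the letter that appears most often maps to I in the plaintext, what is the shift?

15

The most frequent ciphertext letter is X (appears 11 times).
X is position 23; I is position 8.
Shift = 15.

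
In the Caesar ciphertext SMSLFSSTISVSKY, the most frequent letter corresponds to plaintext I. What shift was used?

The most frequent ciphertext letter is S (appears 6 times).
S is position 18; I is position 8.
Shift = 10.

10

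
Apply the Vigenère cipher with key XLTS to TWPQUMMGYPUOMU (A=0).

QHIIRXFYVANGJF

Repeat the key across the message: XLTSXLTSXLTSXL
T(19)+X(23): 42≡16 → Q
W(22)+L(11): 33≡7 → H
P(15)+T(19): 34≡8 → I
Q(16)+S(18): 34≡8 → I
U(20)+X(23): 43≡17 → R
M(12)+L(11): 23 → X
M(12)+T(19): 31≡5 → F
G(6)+S(18): 24 → Y
Y(24)+X(23): 47≡21 → V
P(15)+L(11): 26≡0 → A
U(20)+T(19): 39≡13 → N
O(14)+S(18): 32≡6 → G
M(12)+X(23): 35≡9 → J
U(20)+L(11): 31≡5 → F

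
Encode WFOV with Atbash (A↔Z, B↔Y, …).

DULE

W(22) → D(3)
F(5) → U(20)
O(14) → L(11)
V(21) → E(4)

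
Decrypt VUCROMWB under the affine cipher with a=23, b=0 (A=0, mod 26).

The inverse of 23 mod 26 is 17, since 23·17=391≡1. Apply D(y)=17·(y−0) mod 26:
V(21): 17·(21−0)=357≡19 → T
U(20): 17·(20−0)=340≡2 → C
C(2): 17·(2−0)=34≡8 → I
R(17): 17·(17−0)=289≡3 → D
O(14): 17·(14−0)=238≡4 → E
M(12): 17·(12−0)=204≡22 → W
W(22): 17·(22−0)=374≡10 → K
B(1): 17·(1−0)=17 → R

TCIDEWKR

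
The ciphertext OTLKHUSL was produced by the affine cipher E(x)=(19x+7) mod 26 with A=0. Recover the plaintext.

ZCSHANRS

The inverse of 19 mod 26 is 11, since 19·11=209≡1. Apply D(y)=11·(y−7) mod 26:
O(14): 11·(14−7)=77≡25 → Z
T(19): 11·(19−7)=132≡2 → C
L(11): 11·(11−7)=44≡18 → S
K(10): 11·(10−7)=33≡7 → H
H(7): 11·(7−7)=0 → A
U(20): 11·(20−7)=143≡13 → N
S(18): 11·(18−7)=121≡17 → R
L(11): 11·(11−7)=44≡18 → S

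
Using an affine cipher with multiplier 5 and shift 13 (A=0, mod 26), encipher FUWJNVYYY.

MJTGAODDD

F(5): 5·5+13=38≡12 → M
U(20): 5·20+13=113≡9 → J
W(22): 5·22+13=123≡19 → T
J(9): 5·9+13=58≡6 → G
N(13): 5·13+13=78≡0 → A
V(21): 5·21+13=118≡14 → O
Y(24): 5·24+13=133≡3 → D
Y(24): 5·24+13=133≡3 → D
Y(24): 5·24+13=133≡3 → D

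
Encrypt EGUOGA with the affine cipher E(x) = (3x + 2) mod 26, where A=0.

OUKSUC

E(4): 3·4+2=14 → O
G(6): 3·6+2=20 → U
U(20): 3·20+2=62≡10 → K
O(14): 3·14+2=44≡18 → S
G(6): 3·6+2=20 → U
A(0): 3·0+2=2 → C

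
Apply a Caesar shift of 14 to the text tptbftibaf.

t(19): 19+14=33≡7 → h
p(15): 15+14=29≡3 → d
t(19): 19+14=33≡7 → h
b(1): 1+14=15 → p
f(5): 5+14=19 → t
t(19): 19+14=33≡7 → h
i(8): 8+14=22 → w
b(1): 1+14=15 → p
a(0): 0+14=14 → o
f(5): 5+14=19 → t

hdhpthwpot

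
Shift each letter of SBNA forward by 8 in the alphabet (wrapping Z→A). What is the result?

S(18): 18+8=26≡0 → A
B(1): 1+8=9 → J
N(13): 13+8=21 → V
A(0): 0+8=8 → I

AJVI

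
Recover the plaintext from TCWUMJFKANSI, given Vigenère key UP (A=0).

ZNCFSULVGYYT

Repeat the key across the ciphertext: UPUPUPUPUPUP
T(19)−U(20): -1≡25 → Z
C(2)−P(15): -13≡13 → N
W(22)−U(20): 2 → C
U(20)−P(15): 5 → F
M(12)−U(20): -8≡18 → S
J(9)−P(15): -6≡20 → U
F(5)−U(20): -15≡11 → L
K(10)−P(15): -5≡21 → V
A(0)−U(20): -20≡6 → G
N(13)−P(15): -2≡24 → Y
S(18)−U(20): -2≡24 → Y
I(8)−P(15): -7≡19 → T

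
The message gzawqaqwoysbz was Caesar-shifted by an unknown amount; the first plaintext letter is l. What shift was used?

From the crib: g(6)−l(11)=-5≡21, so the shift is 21.

21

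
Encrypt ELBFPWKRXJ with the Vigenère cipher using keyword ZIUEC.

DTVJRVSLBL

Repeat the key across the message: ZIUECZIUEC
E(4)+Z(25): 29≡3 → D
L(11)+I(8): 19 → T
B(1)+U(20): 21 → V
F(5)+E(4): 9 → J
P(15)+C(2): 17 → R
W(22)+Z(25): 47≡21 → V
K(10)+I(8): 18 → S
R(17)+U(20): 37≡11 → L
X(23)+E(4): 27≡1 → B
J(9)+C(2): 11 → L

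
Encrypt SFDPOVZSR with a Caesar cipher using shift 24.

S(18): 18+24=42≡16 → Q
F(5): 5+24=29≡3 → D
D(3): 3+24=27≡1 → B
P(15): 15+24=39≡13 → N
O(14): 14+24=38≡12 → M
V(21): 21+24=45≡19 → T
Z(25): 25+24=49≡23 → X
S(18): 18+24=42≡16 → Q
R(17): 17+24=41≡15 → P

QDBNMTXQP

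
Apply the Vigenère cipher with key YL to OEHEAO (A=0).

Repeat the key across the message: YLYLYL
O(14)+Y(24): 38≡12 → M
E(4)+L(11): 15 → P
H(7)+Y(24): 31≡5 → F
E(4)+L(11): 15 → P
A(0)+Y(24): 24 → Y
O(14)+L(11): 25 → Z

MPFPYZ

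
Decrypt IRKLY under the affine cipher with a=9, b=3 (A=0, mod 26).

The inverse of 9 mod 26 is 3, since 9·3=27≡1. Apply D(y)=3·(y−3) mod 26:
I(8): 3·(8−3)=15 → P
R(17): 3·(17−3)=42≡16 → Q
K(10): 3·(10−3)=21 → V
L(11): 3·(11−3)=24 → Y
Y(24): 3·(24−3)=63≡11 → L

PQVYL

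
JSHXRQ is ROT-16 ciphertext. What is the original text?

J(9): 9−16=-7≡19 → T
S(18): 18−16=2 → C
H(7): 7−16=-9≡17 → R
X(23): 23−16=7 → H
R(17): 17−16=1 → B
Q(16): 16−16=0 → A

TCRHBA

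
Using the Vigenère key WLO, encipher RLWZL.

NWKVW

Repeat the key across the message: WLOWL
R(17)+W(22): 39≡13 → N
L(11)+L(11): 22 → W
W(22)+O(14): 36≡10 → K
Z(25)+W(22): 47≡21 → V
L(11)+L(11): 22 → W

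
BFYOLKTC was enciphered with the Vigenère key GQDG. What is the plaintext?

Repeat the key across the ciphertext: GQDGGQDG
B(1)−G(6): -5≡21 → V
F(5)−Q(16): -11≡15 → P
Y(24)−D(3): 21 → V
O(14)−G(6): 8 → I
L(11)−G(6): 5 → F
K(10)−Q(16): -6≡20 → U
T(19)−D(3): 16 → Q
C(2)−G(6): -4≡22 → W

VPVIFUQW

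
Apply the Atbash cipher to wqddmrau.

w(22) → d(3)
q(16) → j(9)
d(3) → w(22)
d(3) → w(22)
m(12) → n(13)
r(17) → i(8)
a(0) → z(25)
u(20) → f(5)

djwwnizf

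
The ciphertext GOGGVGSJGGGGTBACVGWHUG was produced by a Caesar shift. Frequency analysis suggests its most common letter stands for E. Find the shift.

2

The most frequent ciphertext letter is G (appears 10 times).
G is position 6; E is position 4.
Shift = 2.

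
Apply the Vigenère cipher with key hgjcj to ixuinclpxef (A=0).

pddkwjryznm

Repeat the key across the message: hgjcjhgjcjh
i(8)+h(7): 15 → p
x(23)+g(6): 29≡3 → d
u(20)+j(9): 29≡3 → d
i(8)+c(2): 10 → k
n(13)+j(9): 22 → w
c(2)+h(7): 9 → j
l(11)+g(6): 17 → r
p(15)+j(9): 24 → y
x(23)+c(2): 25 → z
e(4)+j(9): 13 → n
f(5)+h(7): 12 → m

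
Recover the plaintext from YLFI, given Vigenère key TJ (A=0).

Repeat the key across the ciphertext: TJTJ
Y(24)−T(19): 5 → F
L(11)−J(9): 2 → C
F(5)−T(19): -14≡12 → M
I(8)−J(9): -1≡25 → Z

FCMZ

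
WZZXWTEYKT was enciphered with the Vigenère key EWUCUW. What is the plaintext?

SDFVCXACQR

Repeat the key across the ciphertext: EWUCUWEWUC
W(22)−E(4): 18 → S
Z(25)−W(22): 3 → D
Z(25)−U(20): 5 → F
X(23)−C(2): 21 → V
W(22)−U(20): 2 → C
T(19)−W(22): -3≡23 → X
E(4)−E(4): 0 → A
Y(24)−W(22): 2 → C
K(10)−U(20): -10≡16 → Q
T(19)−C(2): 17 → R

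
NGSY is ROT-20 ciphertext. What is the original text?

TMYE

N(13): 13−20=-7≡19 → T
G(6): 6−20=-14≡12 → M
S(18): 18−20=-2≡24 → Y
Y(24): 24−20=4 → E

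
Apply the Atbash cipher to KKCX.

PPXC

K(10) → P(15)
K(10) → P(15)
C(2) → X(23)
X(23) → C(2)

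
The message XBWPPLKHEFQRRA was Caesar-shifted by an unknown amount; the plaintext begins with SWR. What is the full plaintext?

From the crib: X(23)−S(18)=5, so the shift is 5.
Subtract 5 from each ciphertext letter:
X(23): 23−5=18 → S
B(1): 1−5=-4≡22 → W
W(22): 22−5=17 → R
P(15): 15−5=10 → K
P(15): 15−5=10 → K
L(11): 11−5=6 → G
K(10): 10−5=5 → F
H(7): 7−5=2 → C
E(4): 4−5=-1≡25 → Z
F(5): 5−5=0 → A
Q(16): 16−5=11 → L
R(17): 17−5=12 → M
R(17): 17−5=12 → M
A(0): 0−5=-5≡21 → V

SWRKKGFCZALMMV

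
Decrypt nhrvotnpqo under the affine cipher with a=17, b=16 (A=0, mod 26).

The inverse of 17 mod 26 is 23, since 17·23=391≡1. Apply D(y)=23·(y−16) mod 26:
n(13): 23·(13−16)=-69≡9 → j
h(7): 23·(7−16)=-207≡1 → b
r(17): 23·(17−16)=23 → x
v(21): 23·(21−16)=115≡11 → l
o(14): 23·(14−16)=-46≡6 → g
t(19): 23·(19−16)=69≡17 → r
n(13): 23·(13−16)=-69≡9 → j
p(15): 23·(15−16)=-23≡3 → d
q(16): 23·(16−16)=0 → a
o(14): 23·(14−16)=-46≡6 → g

jbxlgrjdag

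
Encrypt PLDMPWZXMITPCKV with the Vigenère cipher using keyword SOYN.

HZBZHKXKEWRCUYT

Repeat the key across the message: SOYNSOYNSOYNSOY
P(15)+S(18): 33≡7 → H
L(11)+O(14): 25 → Z
D(3)+Y(24): 27≡1 → B
M(12)+N(13): 25 → Z
P(15)+S(18): 33≡7 → H
W(22)+O(14): 36≡10 → K
Z(25)+Y(24): 49≡23 → X
X(23)+N(13): 36≡10 → K
M(12)+S(18): 30≡4 → E
I(8)+O(14): 22 → W
T(19)+Y(24): 43≡17 → R
P(15)+N(13): 28≡2 → C
C(2)+S(18): 20 → U
K(10)+O(14): 24 → Y
V(21)+Y(24): 45≡19 → T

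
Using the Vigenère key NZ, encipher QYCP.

DXPO

Repeat the key across the message: NZNZ
Q(16)+N(13): 29≡3 → D
Y(24)+Z(25): 49≡23 → X
C(2)+N(13): 15 → P
P(15)+Z(25): 40≡14 → O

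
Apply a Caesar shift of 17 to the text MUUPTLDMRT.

M(12): 12+17=29≡3 → D
U(20): 20+17=37≡11 → L
U(20): 20+17=37≡11 → L
P(15): 15+17=32≡6 → G
T(19): 19+17=36≡10 → K
L(11): 11+17=28≡2 → C
D(3): 3+17=20 → U
M(12): 12+17=29≡3 → D
R(17): 17+17=34≡8 → I
T(19): 19+17=36≡10 → K

DLLGKCUDIK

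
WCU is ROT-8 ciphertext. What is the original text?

W(22): 22−8=14 → O
C(2): 2−8=-6≡20 → U
U(20): 20−8=12 → M

OUM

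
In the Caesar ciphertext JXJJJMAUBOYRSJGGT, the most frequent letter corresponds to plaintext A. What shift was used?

9

The most frequent ciphertext letter is J (appears 5 times).
J is position 9; A is position 0.
Shift = 9.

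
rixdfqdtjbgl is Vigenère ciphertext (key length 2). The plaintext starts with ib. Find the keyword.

Subtract each crib letter from the matching ciphertext letter (mod 26):
r(17)−i(8)=9 → j
i(8)−b(1)=7 → h

jh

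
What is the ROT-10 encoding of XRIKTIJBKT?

HBSUDSTLUD

X(23): 23+10=33≡7 → H
R(17): 17+10=27≡1 → B
I(8): 8+10=18 → S
K(10): 10+10=20 → U
T(19): 19+10=29≡3 → D
I(8): 8+10=18 → S
J(9): 9+10=19 → T
B(1): 1+10=11 → L
K(10): 10+10=20 → U
T(19): 19+10=29≡3 → D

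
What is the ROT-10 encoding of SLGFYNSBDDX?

S(18): 18+10=28≡2 → C
L(11): 11+10=21 → V
G(6): 6+10=16 → Q
F(5): 5+10=15 → P
Y(24): 24+10=34≡8 → I
N(13): 13+10=23 → X
S(18): 18+10=28≡2 → C
B(1): 1+10=11 → L
D(3): 3+10=13 → N
D(3): 3+10=13 → N
X(23): 23+10=33≡7 → H

CVQPIXCLNNH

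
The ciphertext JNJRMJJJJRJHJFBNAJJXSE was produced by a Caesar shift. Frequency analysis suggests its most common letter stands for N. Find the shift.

22

The most frequent ciphertext letter is J (appears 10 times).
J is position 9; N is position 13.
Shift = -4≡22.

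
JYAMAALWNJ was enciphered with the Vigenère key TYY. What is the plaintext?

QACTCCSYPQ

Repeat the key across the ciphertext: TYYTYYTYYT
J(9)−T(19): -10≡16 → Q
Y(24)−Y(24): 0 → A
A(0)−Y(24): -24≡2 → C
M(12)−T(19): -7≡19 → T
A(0)−Y(24): -24≡2 → C
A(0)−Y(24): -24≡2 → C
L(11)−T(19): -8≡18 → S
W(22)−Y(24): -2≡24 → Y
N(13)−Y(24): -11≡15 → P
J(9)−T(19): -10≡16 → Q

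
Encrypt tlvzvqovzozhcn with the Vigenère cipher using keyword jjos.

Repeat the key across the message: jjosjjosjjosjj
t(19)+j(9): 28≡2 → c
l(11)+j(9): 20 → u
v(21)+o(14): 35≡9 → j
z(25)+s(18): 43≡17 → r
v(21)+j(9): 30≡4 → e
q(16)+j(9): 25 → z
o(14)+o(14): 28≡2 → c
v(21)+s(18): 39≡13 → n
z(25)+j(9): 34≡8 → i
o(14)+j(9): 23 → x
z(25)+o(14): 39≡13 → n
h(7)+s(18): 25 → z
c(2)+j(9): 11 → l
n(13)+j(9): 22 → w

cujrezcnixnzlw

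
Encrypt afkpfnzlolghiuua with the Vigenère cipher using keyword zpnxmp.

Repeat the key across the message: zpnxmpzpnxmpzpnx
a(0)+z(25): 25 → z
f(5)+p(15): 20 → u
k(10)+n(13): 23 → x
p(15)+x(23): 38≡12 → m
f(5)+m(12): 17 → r
n(13)+p(15): 28≡2 → c
z(25)+z(25): 50≡24 → y
l(11)+p(15): 26≡0 → a
o(14)+n(13): 27≡1 → b
l(11)+x(23): 34≡8 → i
g(6)+m(12): 18 → s
h(7)+p(15): 22 → w
i(8)+z(25): 33≡7 → h
u(20)+p(15): 35≡9 → j
u(20)+n(13): 33≡7 → h
a(0)+x(23): 23 → x

zuxmrcyabiswhjhx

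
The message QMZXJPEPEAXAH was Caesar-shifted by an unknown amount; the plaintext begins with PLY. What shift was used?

1

From the crib: Q(16)−P(15)=1, so the shift is 1.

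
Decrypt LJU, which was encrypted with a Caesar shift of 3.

IGR

L(11): 11−3=8 → I
J(9): 9−3=6 → G
U(20): 20−3=17 → R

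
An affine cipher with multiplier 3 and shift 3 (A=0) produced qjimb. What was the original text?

nctdi

The inverse of 3 mod 26 is 9, since 3·9=27≡1. Apply D(y)=9·(y−3) mod 26:
q(16): 9·(16−3)=117≡13 → n
j(9): 9·(9−3)=54≡2 → c
i(8): 9·(8−3)=45≡19 → t
m(12): 9·(12−3)=81≡3 → d
b(1): 9·(1−3)=-18≡8 → i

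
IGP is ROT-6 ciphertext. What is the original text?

I(8): 8−6=2 → C
G(6): 6−6=0 → A
P(15): 15−6=9 → J

CAJ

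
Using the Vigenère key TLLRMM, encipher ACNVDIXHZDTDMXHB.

TNYMPUQSKUFPFISS

Repeat the key across the message: TLLRMMTLLRMMTLLR
A(0)+T(19): 19 → T
C(2)+L(11): 13 → N
N(13)+L(11): 24 → Y
V(21)+R(17): 38≡12 → M
D(3)+M(12): 15 → P
I(8)+M(12): 20 → U
X(23)+T(19): 42≡16 → Q
H(7)+L(11): 18 → S
Z(25)+L(11): 36≡10 → K
D(3)+R(17): 20 → U
T(19)+M(12): 31≡5 → F
D(3)+M(12): 15 → P
M(12)+T(19): 31≡5 → F
X(23)+L(11): 34≡8 → I
H(7)+L(11): 18 → S
B(1)+R(17): 18 → S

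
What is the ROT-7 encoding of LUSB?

SBZI

L(11): 11+7=18 → S
U(20): 20+7=27≡1 → B
S(18): 18+7=25 → Z
B(1): 1+7=8 → I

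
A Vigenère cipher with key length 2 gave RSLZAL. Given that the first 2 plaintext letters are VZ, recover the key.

Subtract each crib letter from the matching ciphertext letter (mod 26):
R(17)−V(21)=-4≡22 → W
S(18)−Z(25)=-7≡19 → T

WT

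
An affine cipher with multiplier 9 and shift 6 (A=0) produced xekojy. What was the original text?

zumyjc

The inverse of 9 mod 26 is 3, since 9·3=27≡1. Apply D(y)=3·(y−6) mod 26:
x(23): 3·(23−6)=51≡25 → z
e(4): 3·(4−6)=-6≡20 → u
k(10): 3·(10−6)=12 → m
o(14): 3·(14−6)=24 → y
j(9): 3·(9−6)=9 → j
y(24): 3·(24−6)=54≡2 → c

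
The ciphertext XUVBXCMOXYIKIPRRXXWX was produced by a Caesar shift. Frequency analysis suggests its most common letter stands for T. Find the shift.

The most frequent ciphertext letter is X (appears 6 times).
X is position 23; T is position 19.
Shift = 4.

4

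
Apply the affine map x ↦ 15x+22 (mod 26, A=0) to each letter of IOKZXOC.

MYQHDYA

I(8): 15·8+22=142≡12 → M
O(14): 15·14+22=232≡24 → Y
K(10): 15·10+22=172≡16 → Q
Z(25): 15·25+22=397≡7 → H
X(23): 15·23+22=367≡3 → D
O(14): 15·14+22=232≡24 → Y
C(2): 15·2+22=52≡0 → A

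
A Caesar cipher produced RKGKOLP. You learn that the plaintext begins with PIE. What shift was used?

2

From the crib: R(17)−P(15)=2, so the shift is 2.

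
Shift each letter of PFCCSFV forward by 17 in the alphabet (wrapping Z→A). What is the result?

GWTTJWM

P(15): 15+17=32≡6 → G
F(5): 5+17=22 → W
C(2): 2+17=19 → T
C(2): 2+17=19 → T
S(18): 18+17=35≡9 → J
F(5): 5+17=22 → W
V(21): 21+17=38≡12 → M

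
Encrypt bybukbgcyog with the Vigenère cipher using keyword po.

Repeat the key across the message: popopopopop
b(1)+p(15): 16 → q
y(24)+o(14): 38≡12 → m
b(1)+p(15): 16 → q
u(20)+o(14): 34≡8 → i
k(10)+p(15): 25 → z
b(1)+o(14): 15 → p
g(6)+p(15): 21 → v
c(2)+o(14): 16 → q
y(24)+p(15): 39≡13 → n
o(14)+o(14): 28≡2 → c
g(6)+p(15): 21 → v

qmqizpvqncv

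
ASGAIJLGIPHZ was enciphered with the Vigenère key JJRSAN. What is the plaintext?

RJPIIWCXRXHM

Repeat the key across the ciphertext: JJRSANJJRSAN
A(0)−J(9): -9≡17 → R
S(18)−J(9): 9 → J
G(6)−R(17): -11≡15 → P
A(0)−S(18): -18≡8 → I
I(8)−A(0): 8 → I
J(9)−N(13): -4≡22 → W
L(11)−J(9): 2 → C
G(6)−J(9): -3≡23 → X
I(8)−R(17): -9≡17 → R
P(15)−S(18): -3≡23 → X
H(7)−A(0): 7 → H
Z(25)−N(13): 12 → M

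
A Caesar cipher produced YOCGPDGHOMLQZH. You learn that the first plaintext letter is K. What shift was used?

14

From the crib: Y(24)−K(10)=14, so the shift is 14.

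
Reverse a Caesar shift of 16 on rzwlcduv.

bjgvmnef

r(17): 17−16=1 → b
z(25): 25−16=9 → j
w(22): 22−16=6 → g
l(11): 11−16=-5≡21 → v
c(2): 2−16=-14≡12 → m
d(3): 3−16=-13≡13 → n
u(20): 20−16=4 → e
v(21): 21−16=5 → f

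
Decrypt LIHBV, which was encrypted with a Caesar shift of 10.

L(11): 11−10=1 → B
I(8): 8−10=-2≡24 → Y
H(7): 7−10=-3≡23 → X
B(1): 1−10=-9≡17 → R
V(21): 21−10=11 → L

BYXRL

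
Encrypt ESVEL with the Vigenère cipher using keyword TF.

Repeat the key across the message: TFTFT
E(4)+T(19): 23 → X
S(18)+F(5): 23 → X
V(21)+T(19): 40≡14 → O
E(4)+F(5): 9 → J
L(11)+T(19): 30≡4 → E

XXOJE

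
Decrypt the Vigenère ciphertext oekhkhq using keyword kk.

euaxaxg

Repeat the key across the ciphertext: kkkkkkk
o(14)−k(10): 4 → e
e(4)−k(10): -6≡20 → u
k(10)−k(10): 0 → a
h(7)−k(10): -3≡23 → x
k(10)−k(10): 0 → a
h(7)−k(10): -3≡23 → x
q(16)−k(10): 6 → g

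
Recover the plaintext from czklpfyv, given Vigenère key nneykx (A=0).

pmgnfili

Repeat the key across the ciphertext: nneykxnn
c(2)−n(13): -11≡15 → p
z(25)−n(13): 12 → m
k(10)−e(4): 6 → g
l(11)−y(24): -13≡13 → n
p(15)−k(10): 5 → f
f(5)−x(23): -18≡8 → i
y(24)−n(13): 11 → l
v(21)−n(13): 8 → i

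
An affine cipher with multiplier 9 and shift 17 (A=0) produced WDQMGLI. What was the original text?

The inverse of 9 mod 26 is 3, since 9·3=27≡1. Apply D(y)=3·(y−17) mod 26:
W(22): 3·(22−17)=15 → P
D(3): 3·(3−17)=-42≡10 → K
Q(16): 3·(16−17)=-3≡23 → X
M(12): 3·(12−17)=-15≡11 → L
G(6): 3·(6−17)=-33≡19 → T
L(11): 3·(11−17)=-18≡8 → I
I(8): 3·(8−17)=-27≡25 → Z

PKXLTIZ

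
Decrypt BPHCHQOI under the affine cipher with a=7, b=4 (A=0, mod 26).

The inverse of 7 mod 26 is 15, since 7·15=105≡1. Apply D(y)=15·(y−4) mod 26:
B(1): 15·(1−4)=-45≡7 → H
P(15): 15·(15−4)=165≡9 → J
H(7): 15·(7−4)=45≡19 → T
C(2): 15·(2−4)=-30≡22 → W
H(7): 15·(7−4)=45≡19 → T
Q(16): 15·(16−4)=180≡24 → Y
O(14): 15·(14−4)=150≡20 → U
I(8): 15·(8−4)=60≡8 → I

HJTWTYUI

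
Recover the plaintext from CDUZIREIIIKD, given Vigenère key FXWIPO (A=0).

Repeat the key across the ciphertext: FXWIPOFXWIPO
C(2)−F(5): -3≡23 → X
D(3)−X(23): -20≡6 → G
U(20)−W(22): -2≡24 → Y
Z(25)−I(8): 17 → R
I(8)−P(15): -7≡19 → T
R(17)−O(14): 3 → D
E(4)−F(5): -1≡25 → Z
I(8)−X(23): -15≡11 → L
I(8)−W(22): -14≡12 → M
I(8)−I(8): 0 → A
K(10)−P(15): -5≡21 → V
D(3)−O(14): -11≡15 → P

XGYRTDZLMAVP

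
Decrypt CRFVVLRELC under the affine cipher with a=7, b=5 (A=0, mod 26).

HYAGGMYLMH

The inverse of 7 mod 26 is 15, since 7·15=105≡1. Apply D(y)=15·(y−5) mod 26:
C(2): 15·(2−5)=-45≡7 → H
R(17): 15·(17−5)=180≡24 → Y
F(5): 15·(5−5)=0 → A
V(21): 15·(21−5)=240≡6 → G
V(21): 15·(21−5)=240≡6 → G
L(11): 15·(11−5)=90≡12 → M
R(17): 15·(17−5)=180≡24 → Y
E(4): 15·(4−5)=-15≡11 → L
L(11): 15·(11−5)=90≡12 → M
C(2): 15·(2−5)=-45≡7 → H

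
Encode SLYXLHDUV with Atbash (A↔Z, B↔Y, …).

S(18) → H(7)
L(11) → O(14)
Y(24) → B(1)
X(23) → C(2)
L(11) → O(14)
H(7) → S(18)
D(3) → W(22)
U(20) → F(5)
V(21) → E(4)

HOBCOSWFE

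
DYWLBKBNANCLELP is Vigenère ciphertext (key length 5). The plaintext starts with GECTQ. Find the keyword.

XUUSL

Subtract each crib letter from the matching ciphertext letter (mod 26):
D(3)−G(6)=-3≡23 → X
Y(24)−E(4)=20 → U
W(22)−C(2)=20 → U
L(11)−T(19)=-8≡18 → S
B(1)−Q(16)=-15≡11 → L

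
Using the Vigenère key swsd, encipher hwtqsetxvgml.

zsltkalanceo

Repeat the key across the message: swsdswsdswsd
h(7)+s(18): 25 → z
w(22)+w(22): 44≡18 → s
t(19)+s(18): 37≡11 → l
q(16)+d(3): 19 → t
s(18)+s(18): 36≡10 → k
e(4)+w(22): 26≡0 → a
t(19)+s(18): 37≡11 → l
x(23)+d(3): 26≡0 → a
v(21)+s(18): 39≡13 → n
g(6)+w(22): 28≡2 → c
m(12)+s(18): 30≡4 → e
l(11)+d(3): 14 → o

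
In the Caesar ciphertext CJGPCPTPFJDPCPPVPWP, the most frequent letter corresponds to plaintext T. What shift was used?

The most frequent ciphertext letter is P (appears 8 times).
P is position 15; T is position 19.
Shift = -4≡22.

22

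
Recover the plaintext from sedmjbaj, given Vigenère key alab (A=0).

stdljqai

Repeat the key across the ciphertext: alabalab
s(18)−a(0): 18 → s
e(4)−l(11): -7≡19 → t
d(3)−a(0): 3 → d
m(12)−b(1): 11 → l
j(9)−a(0): 9 → j
b(1)−l(11): -10≡16 → q
a(0)−a(0): 0 → a
j(9)−b(1): 8 → i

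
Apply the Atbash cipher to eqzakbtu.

vjazpygf

e(4) → v(21)
q(16) → j(9)
z(25) → a(0)
a(0) → z(25)
k(10) → p(15)
b(1) → y(24)
t(19) → g(6)
u(20) → f(5)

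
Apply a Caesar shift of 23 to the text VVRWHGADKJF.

V(21): 21+23=44≡18 → S
V(21): 21+23=44≡18 → S
R(17): 17+23=40≡14 → O
W(22): 22+23=45≡19 → T
H(7): 7+23=30≡4 → E
G(6): 6+23=29≡3 → D
A(0): 0+23=23 → X
D(3): 3+23=26≡0 → A
K(10): 10+23=33≡7 → H
J(9): 9+23=32≡6 → G
F(5): 5+23=28≡2 → C

SSOTEDXAHGC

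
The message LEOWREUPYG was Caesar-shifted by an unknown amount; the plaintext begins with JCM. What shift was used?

From the crib: L(11)−J(9)=2, so the shift is 2.

2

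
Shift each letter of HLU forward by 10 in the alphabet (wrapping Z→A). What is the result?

H(7): 7+10=17 → R
L(11): 11+10=21 → V
U(20): 20+10=30≡4 → E

RVE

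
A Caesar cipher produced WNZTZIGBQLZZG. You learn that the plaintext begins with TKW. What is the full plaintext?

TKWQWFDYNIWWD

From the crib: W(22)−T(19)=3, so the shift is 3.
Subtract 3 from each ciphertext letter:
W(22): 22−3=19 → T
N(13): 13−3=10 → K
Z(25): 25−3=22 → W
T(19): 19−3=16 → Q
Z(25): 25−3=22 → W
I(8): 8−3=5 → F
G(6): 6−3=3 → D
B(1): 1−3=-2≡24 → Y
Q(16): 16−3=13 → N
L(11): 11−3=8 → I
Z(25): 25−3=22 → W
Z(25): 25−3=22 → W
G(6): 6−3=3 → D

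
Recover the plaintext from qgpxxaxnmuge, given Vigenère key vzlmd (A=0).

Repeat the key across the ciphertext: vzlmdvzlmdvz
q(16)−v(21): -5≡21 → v
g(6)−z(25): -19≡7 → h
p(15)−l(11): 4 → e
x(23)−m(12): 11 → l
x(23)−d(3): 20 → u
a(0)−v(21): -21≡5 → f
x(23)−z(25): -2≡24 → y
n(13)−l(11): 2 → c
m(12)−m(12): 0 → a
u(20)−d(3): 17 → r
g(6)−v(21): -15≡11 → l
e(4)−z(25): -21≡5 → f

vhelufycarlf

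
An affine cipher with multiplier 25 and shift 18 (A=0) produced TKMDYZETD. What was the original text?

The inverse of 25 mod 26 is 25, since 25·25=625≡1. Apply D(y)=25·(y−18) mod 26:
T(19): 25·(19−18)=25 → Z
K(10): 25·(10−18)=-200≡8 → I
M(12): 25·(12−18)=-150≡6 → G
D(3): 25·(3−18)=-375≡15 → P
Y(24): 25·(24−18)=150≡20 → U
Z(25): 25·(25−18)=175≡19 → T
E(4): 25·(4−18)=-350≡14 → O
T(19): 25·(19−18)=25 → Z
D(3): 25·(3−18)=-375≡15 → P

ZIGPUTOZP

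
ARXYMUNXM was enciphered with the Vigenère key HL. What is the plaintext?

Repeat the key across the ciphertext: HLHLHLHLH
A(0)−H(7): -7≡19 → T
R(17)−L(11): 6 → G
X(23)−H(7): 16 → Q
Y(24)−L(11): 13 → N
M(12)−H(7): 5 → F
U(20)−L(11): 9 → J
N(13)−H(7): 6 → G
X(23)−L(11): 12 → M
M(12)−H(7): 5 → F

TGQNFJGMF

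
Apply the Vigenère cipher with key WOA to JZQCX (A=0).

Repeat the key across the message: WOAWO
J(9)+W(22): 31≡5 → F
Z(25)+O(14): 39≡13 → N
Q(16)+A(0): 16 → Q
C(2)+W(22): 24 → Y
X(23)+O(14): 37≡11 → L

FNQYL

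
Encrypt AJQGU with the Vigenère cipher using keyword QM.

QVGSK

Repeat the key across the message: QMQMQ
A(0)+Q(16): 16 → Q
J(9)+M(12): 21 → V
Q(16)+Q(16): 32≡6 → G
G(6)+M(12): 18 → S
U(20)+Q(16): 36≡10 → K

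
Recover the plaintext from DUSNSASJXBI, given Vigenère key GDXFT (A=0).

XRVIZUPMSIC

Repeat the key across the ciphertext: GDXFTGDXFTG
D(3)−G(6): -3≡23 → X
U(20)−D(3): 17 → R
S(18)−X(23): -5≡21 → V
N(13)−F(5): 8 → I
S(18)−T(19): -1≡25 → Z
A(0)−G(6): -6≡20 → U
S(18)−D(3): 15 → P
J(9)−X(23): -14≡12 → M
X(23)−F(5): 18 → S
B(1)−T(19): -18≡8 → I
I(8)−G(6): 2 → C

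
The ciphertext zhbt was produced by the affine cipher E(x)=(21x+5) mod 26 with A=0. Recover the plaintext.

The inverse of 21 mod 26 is 5, since 21·5=105≡1. Apply D(y)=5·(y−5) mod 26:
z(25): 5·(25−5)=100≡22 → w
h(7): 5·(7−5)=10 → k
b(1): 5·(1−5)=-20≡6 → g
t(19): 5·(19−5)=70≡18 → s

wkgs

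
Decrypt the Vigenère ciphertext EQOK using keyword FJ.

Repeat the key across the ciphertext: FJFJ
E(4)−F(5): -1≡25 → Z
Q(16)−J(9): 7 → H
O(14)−F(5): 9 → J
K(10)−J(9): 1 → B

ZHJB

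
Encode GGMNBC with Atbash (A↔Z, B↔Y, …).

TTNMYX

G(6) → T(19)
G(6) → T(19)
M(12) → N(13)
N(13) → M(12)
B(1) → Y(24)
C(2) → X(23)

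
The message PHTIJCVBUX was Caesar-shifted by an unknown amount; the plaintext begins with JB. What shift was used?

6

From the crib: P(15)−J(9)=6, so the shift is 6.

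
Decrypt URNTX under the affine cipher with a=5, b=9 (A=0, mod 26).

XMGCI

The inverse of 5 mod 26 is 21, since 5·21=105≡1. Apply D(y)=21·(y−9) mod 26:
U(20): 21·(20−9)=231≡23 → X
R(17): 21·(17−9)=168≡12 → M
N(13): 21·(13−9)=84≡6 → G
T(19): 21·(19−9)=210≡2 → C
X(23): 21·(23−9)=294≡8 → I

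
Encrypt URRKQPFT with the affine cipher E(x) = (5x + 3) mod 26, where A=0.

ZKKBFACU

U(20): 5·20+3=103≡25 → Z
R(17): 5·17+3=88≡10 → K
R(17): 5·17+3=88≡10 → K
K(10): 5·10+3=53≡1 → B
Q(16): 5·16+3=83≡5 → F
P(15): 5·15+3=78≡0 → A
F(5): 5·5+3=28≡2 → C
T(19): 5·19+3=98≡20 → U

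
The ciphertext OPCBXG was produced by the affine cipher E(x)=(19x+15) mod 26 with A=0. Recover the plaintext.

The inverse of 19 mod 26 is 11, since 19·11=209≡1. Apply D(y)=11·(y−15) mod 26:
O(14): 11·(14−15)=-11≡15 → P
P(15): 11·(15−15)=0 → A
C(2): 11·(2−15)=-143≡13 → N
B(1): 11·(1−15)=-154≡2 → C
X(23): 11·(23−15)=88≡10 → K
G(6): 11·(6−15)=-99≡5 → F

PANCKF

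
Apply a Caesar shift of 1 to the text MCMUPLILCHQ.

NDNVQMJMDIR

M(12): 12+1=13 → N
C(2): 2+1=3 → D
M(12): 12+1=13 → N
U(20): 20+1=21 → V
P(15): 15+1=16 → Q
L(11): 11+1=12 → M
I(8): 8+1=9 → J
L(11): 11+1=12 → M
C(2): 2+1=3 → D
H(7): 7+1=8 → I
Q(16): 16+1=17 → R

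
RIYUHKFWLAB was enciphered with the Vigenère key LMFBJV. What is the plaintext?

Repeat the key across the ciphertext: LMFBJVLMFBJ
R(17)−L(11): 6 → G
I(8)−M(12): -4≡22 → W
Y(24)−F(5): 19 → T
U(20)−B(1): 19 → T
H(7)−J(9): -2≡24 → Y
K(10)−V(21): -11≡15 → P
F(5)−L(11): -6≡20 → U
W(22)−M(12): 10 → K
L(11)−F(5): 6 → G
A(0)−B(1): -1≡25 → Z
B(1)−J(9): -8≡18 → S

GWTTYPUKGZS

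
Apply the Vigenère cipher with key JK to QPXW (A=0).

Repeat the key across the message: JKJK
Q(16)+J(9): 25 → Z
P(15)+K(10): 25 → Z
X(23)+J(9): 32≡6 → G
W(22)+K(10): 32≡6 → G

ZZGG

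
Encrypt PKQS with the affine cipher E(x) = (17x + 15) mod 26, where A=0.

KDBJ

P(15): 17·15+15=270≡10 → K
K(10): 17·10+15=185≡3 → D
Q(16): 17·16+15=287≡1 → B
S(18): 17·18+15=321≡9 → J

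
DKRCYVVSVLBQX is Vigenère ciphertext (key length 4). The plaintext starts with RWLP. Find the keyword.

MOGN

Subtract each crib letter from the matching ciphertext letter (mod 26):
D(3)−R(17)=-14≡12 → M
K(10)−W(22)=-12≡14 → O
R(17)−L(11)=6 → G
C(2)−P(15)=-13≡13 → N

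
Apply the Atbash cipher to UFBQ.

FUYJ

U(20) → F(5)
F(5) → U(20)
B(1) → Y(24)
Q(16) → J(9)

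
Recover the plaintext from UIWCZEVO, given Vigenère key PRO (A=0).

FRINIQGX

Repeat the key across the ciphertext: PROPROPR
U(20)−P(15): 5 → F
I(8)−R(17): -9≡17 → R
W(22)−O(14): 8 → I
C(2)−P(15): -13≡13 → N
Z(25)−R(17): 8 → I
E(4)−O(14): -10≡16 → Q
V(21)−P(15): 6 → G
O(14)−R(17): -3≡23 → X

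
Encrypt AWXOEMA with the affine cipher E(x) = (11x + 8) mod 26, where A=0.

A(0): 11·0+8=8 → I
W(22): 11·22+8=250≡16 → Q
X(23): 11·23+8=261≡1 → B
O(14): 11·14+8=162≡6 → G
E(4): 11·4+8=52≡0 → A
M(12): 11·12+8=140≡10 → K
A(0): 11·0+8=8 → I

IQBGAKI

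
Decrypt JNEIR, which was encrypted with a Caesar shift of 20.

PTKOX

J(9): 9−20=-11≡15 → P
N(13): 13−20=-7≡19 → T
E(4): 4−20=-16≡10 → K
I(8): 8−20=-12≡14 → O
R(17): 17−20=-3≡23 → X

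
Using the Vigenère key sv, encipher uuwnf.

mpoix

Repeat the key across the message: svsvs
u(20)+s(18): 38≡12 → m
u(20)+v(21): 41≡15 → p
w(22)+s(18): 40≡14 → o
n(13)+v(21): 34≡8 → i
f(5)+s(18): 23 → x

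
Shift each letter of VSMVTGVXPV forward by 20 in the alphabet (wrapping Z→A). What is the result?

V(21): 21+20=41≡15 → P
S(18): 18+20=38≡12 → M
M(12): 12+20=32≡6 → G
V(21): 21+20=41≡15 → P
T(19): 19+20=39≡13 → N
G(6): 6+20=26≡0 → A
V(21): 21+20=41≡15 → P
X(23): 23+20=43≡17 → R
P(15): 15+20=35≡9 → J
V(21): 21+20=41≡15 → P

PMGPNAPRJP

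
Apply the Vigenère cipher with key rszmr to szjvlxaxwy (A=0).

Repeat the key across the message: rszmrrszmr
s(18)+r(17): 35≡9 → j
z(25)+s(18): 43≡17 → r
j(9)+z(25): 34≡8 → i
v(21)+m(12): 33≡7 → h
l(11)+r(17): 28≡2 → c
x(23)+r(17): 40≡14 → o
a(0)+s(18): 18 → s
x(23)+z(25): 48≡22 → w
w(22)+m(12): 34≡8 → i
y(24)+r(17): 41≡15 → p

jrihcoswip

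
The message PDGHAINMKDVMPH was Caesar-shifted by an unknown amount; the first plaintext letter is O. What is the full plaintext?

From the crib: P(15)−O(14)=1, so the shift is 1.
Subtract 1 from each ciphertext letter:
P(15): 15−1=14 → O
D(3): 3−1=2 → C
G(6): 6−1=5 → F
H(7): 7−1=6 → G
A(0): 0−1=-1≡25 → Z
I(8): 8−1=7 → H
N(13): 13−1=12 → M
M(12): 12−1=11 → L
K(10): 10−1=9 → J
D(3): 3−1=2 → C
V(21): 21−1=20 → U
M(12): 12−1=11 → L
P(15): 15−1=14 → O
H(7): 7−1=6 → G

OCFGZHMLJCULOG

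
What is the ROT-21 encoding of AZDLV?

A(0): 0+21=21 → V
Z(25): 25+21=46≡20 → U
D(3): 3+21=24 → Y
L(11): 11+21=32≡6 → G
V(21): 21+21=42≡16 → Q

VUYGQ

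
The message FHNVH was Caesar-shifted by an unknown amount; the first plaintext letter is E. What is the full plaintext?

EGMUG

From the crib: F(5)−E(4)=1, so the shift is 1.
Subtract 1 from each ciphertext letter:
F(5): 5−1=4 → E
H(7): 7−1=6 → G
N(13): 13−1=12 → M
V(21): 21−1=20 → U
H(7): 7−1=6 → G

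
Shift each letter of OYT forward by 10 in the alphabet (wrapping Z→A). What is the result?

O(14): 14+10=24 → Y
Y(24): 24+10=34≡8 → I
T(19): 19+10=29≡3 → D

YID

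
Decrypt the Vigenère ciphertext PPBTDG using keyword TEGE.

Repeat the key across the ciphertext: TEGETE
P(15)−T(19): -4≡22 → W
P(15)−E(4): 11 → L
B(1)−G(6): -5≡21 → V
T(19)−E(4): 15 → P
D(3)−T(19): -16≡10 → K
G(6)−E(4): 2 → C

WLVPKC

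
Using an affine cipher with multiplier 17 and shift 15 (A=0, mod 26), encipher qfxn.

q(16): 17·16+15=287≡1 → b
f(5): 17·5+15=100≡22 → w
x(23): 17·23+15=406≡16 → q
n(13): 17·13+15=236≡2 → c

bwqc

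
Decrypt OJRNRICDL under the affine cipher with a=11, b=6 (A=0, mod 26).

WFBDBMCVR

The inverse of 11 mod 26 is 19, since 11·19=209≡1. Apply D(y)=19·(y−6) mod 26:
O(14): 19·(14−6)=152≡22 → W
J(9): 19·(9−6)=57≡5 → F
R(17): 19·(17−6)=209≡1 → B
N(13): 19·(13−6)=133≡3 → D
R(17): 19·(17−6)=209≡1 → B
I(8): 19·(8−6)=38≡12 → M
C(2): 19·(2−6)=-76≡2 → C
D(3): 19·(3−6)=-57≡21 → V
L(11): 19·(11−6)=95≡17 → R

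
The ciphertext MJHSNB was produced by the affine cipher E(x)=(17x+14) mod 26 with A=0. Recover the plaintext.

GPVODN

The inverse of 17 mod 26 is 23, since 17·23=391≡1. Apply D(y)=23·(y−14) mod 26:
M(12): 23·(12−14)=-46≡6 → G
J(9): 23·(9−14)=-115≡15 → P
H(7): 23·(7−14)=-161≡21 → V
S(18): 23·(18−14)=92≡14 → O
N(13): 23·(13−14)=-23≡3 → D
B(1): 23·(1−14)=-299≡13 → N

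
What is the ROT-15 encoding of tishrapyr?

ixhwgpeng

t(19): 19+15=34≡8 → i
i(8): 8+15=23 → x
s(18): 18+15=33≡7 → h
h(7): 7+15=22 → w
r(17): 17+15=32≡6 → g
a(0): 0+15=15 → p
p(15): 15+15=30≡4 → e
y(24): 24+15=39≡13 → n
r(17): 17+15=32≡6 → g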